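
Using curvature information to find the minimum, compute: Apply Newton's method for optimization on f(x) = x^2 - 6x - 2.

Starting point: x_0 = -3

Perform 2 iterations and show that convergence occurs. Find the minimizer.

f(x) = x^2 - 6x - 2, f'(x) = 2x + (-6), f''(x) = 2
Step 1: f'(-3) = -12, x_1 = -3 - -12/2 = 3
Step 2: f'(3) = 0, x_2 = 3 (converged)
Newton's method converges in 1 step for quadratics.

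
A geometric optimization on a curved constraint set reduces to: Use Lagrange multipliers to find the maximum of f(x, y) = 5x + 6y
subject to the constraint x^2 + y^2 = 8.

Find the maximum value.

Set up Lagrange conditions: grad f = lambda * grad g
  5 = 2*lambda*x
  6 = 2*lambda*y
From these: x/y = 5/6, so x = 5t, y = 6t for some t.
Substitute into constraint: (5t)^2 + (6t)^2 = 8
  t^2 * 61 = 8
  t = sqrt(8/61)
Maximum = 5*x + 6*y = (5^2 + 6^2)*t = 61 * sqrt(8/61) = sqrt(488)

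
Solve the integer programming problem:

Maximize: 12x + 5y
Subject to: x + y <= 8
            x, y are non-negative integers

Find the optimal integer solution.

Objective: 12x + 5y, constraint: x + y <= 8
Coefficient of x is 12 >= coefficient of y is 5, so allocate the entire budget to x.
Optimal: x = 8, y = 0, value = 96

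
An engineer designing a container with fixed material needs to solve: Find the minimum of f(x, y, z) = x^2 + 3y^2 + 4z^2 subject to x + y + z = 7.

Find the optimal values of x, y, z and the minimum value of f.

Using Lagrange multipliers on f = x^2 + 3y^2 + 4z^2 with constraint x + y + z = 7:
Conditions: 2*1*x = lambda, 2*3*y = lambda, 2*4*z = lambda
So x = lambda/2, y = lambda/6, z = lambda/8
Substituting into constraint: lambda * (19/24) = 7
lambda = 168/19
x = 84/19, y = 28/19, z = 21/19
Minimum value = 588/19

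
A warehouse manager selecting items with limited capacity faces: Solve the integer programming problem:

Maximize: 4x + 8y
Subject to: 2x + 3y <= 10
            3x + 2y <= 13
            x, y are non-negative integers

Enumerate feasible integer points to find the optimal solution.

Constraint 1: 2x + 3y <= 10
Constraint 2: 3x + 2y <= 13
Feasible x range (need y >= 0): 0 <= x <= min(10/2, 13/3) => x in {0, ..., 4}.
Enumerate feasible integer points row by row (the coefficient of y is 8 > 0, so for each x the largest feasible y gives the best value):
  x = 0: y <= min((10 - 2*0)/3, (13 - 3*0)/2) => y in {0, ..., 3}; best 4*0 + 8*3 = 24
  x = 1: y <= min((10 - 2*1)/3, (13 - 3*1)/2) => y in {0, ..., 2}; best 4*1 + 8*2 = 20
  x = 2: y <= min((10 - 2*2)/3, (13 - 3*2)/2) => y in {0, ..., 2}; best 4*2 + 8*2 = 24
  x = 3: y <= min((10 - 2*3)/3, (13 - 3*3)/2) => y in {0, ..., 1}; best 4*3 + 8*1 = 20
  x = 4: y <= min((10 - 2*4)/3, (13 - 3*4)/2) => y in {0}; best 4*4 + 8*0 = 16
The maximum 4x + 8y = 24 is achieved at x = 0, y = 3.
(The same value 24 is also attained at (2, 2).)
Check: 2*0 + 3*3 = 9 <= 10 and 3*0 + 2*3 = 6 <= 13.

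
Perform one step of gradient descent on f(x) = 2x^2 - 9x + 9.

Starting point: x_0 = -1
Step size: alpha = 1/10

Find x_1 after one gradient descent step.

f(x) = 2x^2 - 9x + 9
f'(x) = 4x - 9
f'(-1) = 4*-1 + (-9) = -13
x_1 = x_0 - alpha * f'(x_0) = -1 - 1/10 * -13 = 3/10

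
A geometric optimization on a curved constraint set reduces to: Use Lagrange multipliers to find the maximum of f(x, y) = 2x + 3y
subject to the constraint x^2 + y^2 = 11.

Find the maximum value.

Set up Lagrange conditions: grad f = lambda * grad g
  2 = 2*lambda*x
  3 = 2*lambda*y
From these: x/y = 2/3, so x = 2t, y = 3t for some t.
Substitute into constraint: (2t)^2 + (3t)^2 = 11
  t^2 * 13 = 11
  t = sqrt(11/13)
Maximum = 2*x + 3*y = (2^2 + 3^2)*t = 13 * sqrt(11/13) = sqrt(143)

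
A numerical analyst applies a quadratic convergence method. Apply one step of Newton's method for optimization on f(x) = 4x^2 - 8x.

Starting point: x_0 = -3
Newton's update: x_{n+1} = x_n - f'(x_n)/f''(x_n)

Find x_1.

f(x) = 4x^2 - 8x
f'(x) = 8x + (-8), f''(x) = 8
Newton step: x_1 = x_0 - f'(x_0)/f''(x_0)
f'(-3) = -32
x_1 = -3 - -32/8 = 1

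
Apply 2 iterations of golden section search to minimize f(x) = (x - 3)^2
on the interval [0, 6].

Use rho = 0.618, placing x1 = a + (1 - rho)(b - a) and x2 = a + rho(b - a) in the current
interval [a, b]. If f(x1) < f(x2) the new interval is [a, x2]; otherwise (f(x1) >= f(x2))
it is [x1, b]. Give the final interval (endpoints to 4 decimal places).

Golden section search for min of f(x) = (x - 3)^2 on [0, 6].
Each step: x1 = a + (1 - rho)(b - a), x2 = a + rho(b - a); if f(x1) < f(x2) keep [a, x2], otherwise keep [x1, b].
Step 1: [0.0000, 6.0000], x1=2.2920 (f=0.5013), x2=3.7080 (f=0.5013); f(x1) = f(x2) (tie, not '<') => keep [2.2920, 6.0000]
Step 2: [2.2920, 6.0000], x1=3.7085 (f=0.5019), x2=4.5835 (f=2.5076); f(x1) < f(x2) => keep [2.2920, 4.5835]
Final interval: [2.2920, 4.5835]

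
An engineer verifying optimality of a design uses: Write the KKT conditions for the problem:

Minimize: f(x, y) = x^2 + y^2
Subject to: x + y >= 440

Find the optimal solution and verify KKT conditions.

KKT conditions for min x^2 + y^2 s.t. x + y >= 440:
Stationarity: 2x = mu, 2y = mu
So x = y = mu/2.
Complementary slackness: mu*(x + y - 440) = 0
Primal feasibility: x + y >= 440; dual feasibility: mu >= 0
If mu = 0 then x = y = 0, but 0 + 0 < 440 is infeasible, so the constraint is active.
Constraint active: x + y = 2*(mu/2) = 440 => mu = 440
x = y = 220, f = 96800
Verify: stationarity 2*220 = 440 = mu; primal 220 + 220 = 440 >= 440; dual mu = 440 >= 0; complementary slackness 440*(440 - 440) = 0. All KKT conditions hold.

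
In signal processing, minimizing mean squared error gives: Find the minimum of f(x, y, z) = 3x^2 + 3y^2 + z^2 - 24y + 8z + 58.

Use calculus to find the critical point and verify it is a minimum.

f(x,y,z) = 3x^2 + 3y^2 + z^2 - 24y + 8z + 58
df/dx = 6x + (0) = 0 => x = 0
df/dy = 6y + (-24) = 0 => y = 4
df/dz = 2z + (8) = 0 => z = -4
f(0,4,-4) = 3*(0)^2 + 3*(4)^2 + 1*(-4)^2 + -24*(4) + 8*(-4) + 58 = -6
Hessian is diagonal with entries 6, 6, 2 > 0, confirmed minimum.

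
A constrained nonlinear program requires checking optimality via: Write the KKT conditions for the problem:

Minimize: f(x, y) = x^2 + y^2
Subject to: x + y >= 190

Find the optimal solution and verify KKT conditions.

KKT conditions for min x^2 + y^2 s.t. x + y >= 190:
Stationarity: 2x = mu, 2y = mu
So x = y = mu/2.
Complementary slackness: mu*(x + y - 190) = 0
Primal feasibility: x + y >= 190; dual feasibility: mu >= 0
If mu = 0 then x = y = 0, but 0 + 0 < 190 is infeasible, so the constraint is active.
Constraint active: x + y = 2*(mu/2) = 190 => mu = 190
x = y = 95, f = 18050
Verify: stationarity 2*95 = 190 = mu; primal 95 + 95 = 190 >= 190; dual mu = 190 >= 0; complementary slackness 190*(190 - 190) = 0. All KKT conditions hold.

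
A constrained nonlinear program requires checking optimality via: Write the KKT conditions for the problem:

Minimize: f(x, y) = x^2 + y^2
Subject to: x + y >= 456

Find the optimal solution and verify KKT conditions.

KKT conditions for min x^2 + y^2 s.t. x + y >= 456:
Stationarity: 2x = mu, 2y = mu
So x = y = mu/2.
Complementary slackness: mu*(x + y - 456) = 0
Primal feasibility: x + y >= 456; dual feasibility: mu >= 0
If mu = 0 then x = y = 0, but 0 + 0 < 456 is infeasible, so the constraint is active.
Constraint active: x + y = 2*(mu/2) = 456 => mu = 456
x = y = 228, f = 103968
Verify: stationarity 2*228 = 456 = mu; primal 228 + 228 = 456 >= 456; dual mu = 456 >= 0; complementary slackness 456*(456 - 456) = 0. All KKT conditions hold.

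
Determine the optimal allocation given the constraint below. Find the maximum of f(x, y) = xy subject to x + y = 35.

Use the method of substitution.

Substitute y = 35 - x into f(x,y) = xy:
g(x) = x(35 - x) = 35x - x^2
g'(x) = 35 - 2x = 0  =>  x = 35/2
y = 35 - 35/2 = 35/2
Maximum value = (35/2) * (35/2) = 1225/4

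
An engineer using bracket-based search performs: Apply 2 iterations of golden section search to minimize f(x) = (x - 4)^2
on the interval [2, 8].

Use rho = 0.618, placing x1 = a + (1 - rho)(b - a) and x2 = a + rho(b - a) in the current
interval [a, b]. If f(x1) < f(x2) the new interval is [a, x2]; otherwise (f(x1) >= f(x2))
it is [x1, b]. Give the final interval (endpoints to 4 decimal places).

Golden section search for min of f(x) = (x - 4)^2 on [2, 8].
Each step: x1 = a + (1 - rho)(b - a), x2 = a + rho(b - a); if f(x1) < f(x2) keep [a, x2], otherwise keep [x1, b].
Step 1: [2.0000, 8.0000], x1=4.2920 (f=0.0853), x2=5.7080 (f=2.9173); f(x1) < f(x2) => keep [2.0000, 5.7080]
Step 2: [2.0000, 5.7080], x1=3.4165 (f=0.3405), x2=4.2915 (f=0.0850); f(x1) > f(x2) => keep [3.4165, 5.7080]
Final interval: [3.4165, 5.7080]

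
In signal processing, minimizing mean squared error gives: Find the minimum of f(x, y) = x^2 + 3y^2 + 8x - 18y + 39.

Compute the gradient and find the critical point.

f(x,y) = x^2 + 3y^2 + 8x - 18y + 39
df/dx = 2x + (8) = 0  =>  x = -4
df/dy = 6y + (-18) = 0  =>  y = 3
f(-4, 3) = 1*(-4)^2 + 3*(3)^2 + 8*(-4) + -18*(3) + 39 = -4
Hessian is diagonal with entries 2, 6 > 0, so this is a minimum.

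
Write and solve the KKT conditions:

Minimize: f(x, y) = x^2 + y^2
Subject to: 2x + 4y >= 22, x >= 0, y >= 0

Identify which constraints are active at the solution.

KKT conditions for min x^2 + y^2 s.t. 2x + 4y >= 22, x >= 0, y >= 0:
Stationarity: 2x = mu*2 + mu_x, 2y = mu*4 + mu_y, with mu, mu_x, mu_y >= 0
Complementary slackness: mu*(2x + 4y - 22) = 0, mu_x*x = 0, mu_y*y = 0
(0, 0) is infeasible (2*0 + 4*0 < 22), so if mu = 0 stationarity would force x = mu_x/2 >= 0, y = mu_y/2 >= 0 with mu_x*x = mu_y*y = 0, i.e. x = y = 0: contradiction. Hence mu > 0 and 2x + 4y = 22 is active.
Try x > 0, y > 0 (so mu_x = mu_y = 0): x = 2*mu/2, y = 4*mu/2
Substitute: 2*(2*mu/2) + 4*(4*mu/2) = 22
  mu*20/2 = 22 => mu = 11/5
x* = 11/5 > 0, y* = 22/5 > 0, consistent with mu_x = mu_y = 0.
f is convex and the constraints are linear, so this KKT point is the global minimum.
f* = 121/5
Active constraints: 2x + 4y >= 22 (holds with equality, mu = 11/5 > 0); x >= 0 and y >= 0 are inactive (mu_x = mu_y = 0).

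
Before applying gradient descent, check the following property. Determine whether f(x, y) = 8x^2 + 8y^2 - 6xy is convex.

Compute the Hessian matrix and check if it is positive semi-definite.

f(x,y) = 8x^2 + 8y^2 - 6xy
Hessian H = [[16, -6], [-6, 16]]
trace(H) = 32, det(H) = 220
Eigenvalues: (32 +/- sqrt(144)) / 2 = 22, 10
Since both eigenvalues > 0, f is convex.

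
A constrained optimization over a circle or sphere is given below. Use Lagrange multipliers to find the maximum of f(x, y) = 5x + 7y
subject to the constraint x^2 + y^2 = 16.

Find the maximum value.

Set up Lagrange conditions: grad f = lambda * grad g
  5 = 2*lambda*x
  7 = 2*lambda*y
From these: x/y = 5/7, so x = 5t, y = 7t for some t.
Substitute into constraint: (5t)^2 + (7t)^2 = 16
  t^2 * 74 = 16
  t = sqrt(16/74)
Maximum = 5*x + 7*y = (5^2 + 7^2)*t = 74 * sqrt(16/74) = sqrt(1184)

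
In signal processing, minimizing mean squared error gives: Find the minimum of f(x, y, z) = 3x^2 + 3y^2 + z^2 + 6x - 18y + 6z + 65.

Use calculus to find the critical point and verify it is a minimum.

f(x,y,z) = 3x^2 + 3y^2 + z^2 + 6x - 18y + 6z + 65
df/dx = 6x + (6) = 0 => x = -1
df/dy = 6y + (-18) = 0 => y = 3
df/dz = 2z + (6) = 0 => z = -3
f(-1,3,-3) = 3*(-1)^2 + 3*(3)^2 + 1*(-3)^2 + 6*(-1) + -18*(3) + 6*(-3) + 65 = 26
Hessian is diagonal with entries 6, 6, 2 > 0, confirmed minimum.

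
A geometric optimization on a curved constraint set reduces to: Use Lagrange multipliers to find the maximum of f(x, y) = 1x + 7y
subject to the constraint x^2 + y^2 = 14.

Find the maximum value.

Set up Lagrange conditions: grad f = lambda * grad g
  1 = 2*lambda*x
  7 = 2*lambda*y
From these: x/y = 1/7, so x = 1t, y = 7t for some t.
Substitute into constraint: (1t)^2 + (7t)^2 = 14
  t^2 * 50 = 14
  t = sqrt(14/50)
Maximum = 1*x + 7*y = (1^2 + 7^2)*t = 50 * sqrt(14/50) = sqrt(700)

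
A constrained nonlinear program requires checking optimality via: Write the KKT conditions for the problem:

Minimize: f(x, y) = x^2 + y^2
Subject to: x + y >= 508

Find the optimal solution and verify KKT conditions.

KKT conditions for min x^2 + y^2 s.t. x + y >= 508:
Stationarity: 2x = mu, 2y = mu
So x = y = mu/2.
Complementary slackness: mu*(x + y - 508) = 0
Primal feasibility: x + y >= 508; dual feasibility: mu >= 0
If mu = 0 then x = y = 0, but 0 + 0 < 508 is infeasible, so the constraint is active.
Constraint active: x + y = 2*(mu/2) = 508 => mu = 508
x = y = 254, f = 129032
Verify: stationarity 2*254 = 508 = mu; primal 254 + 254 = 508 >= 508; dual mu = 508 >= 0; complementary slackness 508*(508 - 508) = 0. All KKT conditions hold.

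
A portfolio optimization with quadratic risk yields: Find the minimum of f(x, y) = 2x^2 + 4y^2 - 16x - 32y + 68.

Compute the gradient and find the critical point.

f(x,y) = 2x^2 + 4y^2 - 16x - 32y + 68
df/dx = 4x + (-16) = 0  =>  x = 4
df/dy = 8y + (-32) = 0  =>  y = 4
f(4, 4) = 2*(4)^2 + 4*(4)^2 + -16*(4) + -32*(4) + 68 = -28
Hessian is diagonal with entries 4, 8 > 0, so this is a minimum.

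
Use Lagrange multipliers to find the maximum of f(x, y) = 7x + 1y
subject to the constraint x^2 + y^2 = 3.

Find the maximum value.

Set up Lagrange conditions: grad f = lambda * grad g
  7 = 2*lambda*x
  1 = 2*lambda*y
From these: x/y = 7/1, so x = 7t, y = 1t for some t.
Substitute into constraint: (7t)^2 + (1t)^2 = 3
  t^2 * 50 = 3
  t = sqrt(3/50)
Maximum = 7*x + 1*y = (7^2 + 1^2)*t = 50 * sqrt(3/50) = sqrt(150)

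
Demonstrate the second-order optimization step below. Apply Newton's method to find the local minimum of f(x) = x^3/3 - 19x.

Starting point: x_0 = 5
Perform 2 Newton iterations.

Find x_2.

f(x) = x^3/3 - 19x
f'(x) = x^2 - 19, f''(x) = 2x
Newton update: x_{n+1} = x_n - (x_n^2 - 19)/(2*x_n)
Step 1: x_0 = 5, f'=6, f''=10, x_1 = 22/5
Step 2: x_1 = 22/5, f'=9/25, f''=44/5, x_2 = 959/220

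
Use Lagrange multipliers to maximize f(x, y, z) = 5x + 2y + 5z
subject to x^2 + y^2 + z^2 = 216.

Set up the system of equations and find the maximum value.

Lagrange conditions: 5 = 2*lambda*x, 2 = 2*lambda*y, 5 = 2*lambda*z
So x:5 = y:2 = z:5, i.e. x = 5t, y = 2t, z = 5t
Constraint: t^2*(5^2 + 2^2 + 5^2) = 216
  t^2 * 54 = 216  =>  t = sqrt(4)
Maximum = 5*5t + 2*2t + 5*5t = 54*sqrt(4) = 108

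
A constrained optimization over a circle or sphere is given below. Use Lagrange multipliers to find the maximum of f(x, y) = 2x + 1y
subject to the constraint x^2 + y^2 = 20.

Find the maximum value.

Set up Lagrange conditions: grad f = lambda * grad g
  2 = 2*lambda*x
  1 = 2*lambda*y
From these: x/y = 2/1, so x = 2t, y = 1t for some t.
Substitute into constraint: (2t)^2 + (1t)^2 = 20
  t^2 * 5 = 20
  t = sqrt(20/5)
Maximum = 2*x + 1*y = (2^2 + 1^2)*t = 5 * sqrt(20/5) = 10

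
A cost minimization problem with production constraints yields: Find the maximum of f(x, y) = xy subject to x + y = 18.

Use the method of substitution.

Substitute y = 18 - x into f(x,y) = xy:
g(x) = x(18 - x) = 18x - x^2
g'(x) = 18 - 2x = 0  =>  x = 9
y = 18 - 9 = 9
Maximum value = 9 * 9 = 81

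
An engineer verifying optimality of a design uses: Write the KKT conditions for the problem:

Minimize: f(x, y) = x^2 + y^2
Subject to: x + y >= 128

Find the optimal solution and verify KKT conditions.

KKT conditions for min x^2 + y^2 s.t. x + y >= 128:
Stationarity: 2x = mu, 2y = mu
So x = y = mu/2.
Complementary slackness: mu*(x + y - 128) = 0
Primal feasibility: x + y >= 128; dual feasibility: mu >= 0
If mu = 0 then x = y = 0, but 0 + 0 < 128 is infeasible, so the constraint is active.
Constraint active: x + y = 2*(mu/2) = 128 => mu = 128
x = y = 64, f = 8192
Verify: stationarity 2*64 = 128 = mu; primal 64 + 64 = 128 >= 128; dual mu = 128 >= 0; complementary slackness 128*(128 - 128) = 0. All KKT conditions hold.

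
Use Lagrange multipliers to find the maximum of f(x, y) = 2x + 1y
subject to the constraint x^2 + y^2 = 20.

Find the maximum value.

Set up Lagrange conditions: grad f = lambda * grad g
  2 = 2*lambda*x
  1 = 2*lambda*y
From these: x/y = 2/1, so x = 2t, y = 1t for some t.
Substitute into constraint: (2t)^2 + (1t)^2 = 20
  t^2 * 5 = 20
  t = sqrt(20/5)
Maximum = 2*x + 1*y = (2^2 + 1^2)*t = 5 * sqrt(20/5) = 10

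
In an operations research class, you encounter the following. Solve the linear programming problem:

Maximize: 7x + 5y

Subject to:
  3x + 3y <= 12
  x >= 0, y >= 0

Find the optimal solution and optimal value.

The feasible region has vertices at [(0, 0), (4, 0), (0, 4)].
Checking objective 7x + 5y at each vertex:
  (0, 0): 7*0 + 5*0 = 0
  (4, 0): 7*4 + 5*0 = 28
  (0, 4): 7*0 + 5*4 = 20
Maximum is 28 at (4, 0).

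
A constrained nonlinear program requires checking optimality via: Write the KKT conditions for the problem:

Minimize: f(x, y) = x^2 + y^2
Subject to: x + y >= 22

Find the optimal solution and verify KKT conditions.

KKT conditions for min x^2 + y^2 s.t. x + y >= 22:
Stationarity: 2x = mu, 2y = mu
So x = y = mu/2.
Complementary slackness: mu*(x + y - 22) = 0
Primal feasibility: x + y >= 22; dual feasibility: mu >= 0
If mu = 0 then x = y = 0, but 0 + 0 < 22 is infeasible, so the constraint is active.
Constraint active: x + y = 2*(mu/2) = 22 => mu = 22
x = y = 11, f = 242
Verify: stationarity 2*11 = 22 = mu; primal 11 + 11 = 22 >= 22; dual mu = 22 >= 0; complementary slackness 22*(22 - 22) = 0. All KKT conditions hold.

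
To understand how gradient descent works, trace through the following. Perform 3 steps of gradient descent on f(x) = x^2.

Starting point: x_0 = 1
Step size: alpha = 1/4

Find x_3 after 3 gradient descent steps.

f(x) = x^2, f'(x) = 2x + (0)
Step 1: f'(1) = 2, x_1 = 1 - 1/4 * 2 = 1/2
Step 2: f'(1/2) = 1, x_2 = 1/2 - 1/4 * 1 = 1/4
Step 3: f'(1/4) = 1/2, x_3 = 1/4 - 1/4 * 1/2 = 1/8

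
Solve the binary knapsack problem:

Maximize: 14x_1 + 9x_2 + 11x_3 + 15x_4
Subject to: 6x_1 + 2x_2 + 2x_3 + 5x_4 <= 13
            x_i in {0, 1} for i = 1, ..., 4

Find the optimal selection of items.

Items: item 1 (v=14, w=6), item 2 (v=9, w=2), item 3 (v=11, w=2), item 4 (v=15, w=5)
Capacity: 13
Checking all 16 subsets (w = total weight, v = total value):
  {}: w = 0, v = 0
  {1}: w = 6, v = 14
  {2}: w = 2, v = 9
  {3}: w = 2, v = 11
  {4}: w = 5, v = 15
  {1, 2}: w = 8, v = 23
  {1, 3}: w = 8, v = 25
  {1, 4}: w = 11, v = 29
  {2, 3}: w = 4, v = 20
  {2, 4}: w = 7, v = 24
  {3, 4}: w = 7, v = 26
  {1, 2, 3}: w = 10, v = 34
  {1, 2, 4}: w = 13, v = 38
  {1, 3, 4}: w = 13, v = 40
  {2, 3, 4}: w = 9, v = 35
  {1, 2, 3, 4}: w = 15 > 13, infeasible
Best feasible subset: items [1, 3, 4]
Total weight: 13 <= 13, total value: 40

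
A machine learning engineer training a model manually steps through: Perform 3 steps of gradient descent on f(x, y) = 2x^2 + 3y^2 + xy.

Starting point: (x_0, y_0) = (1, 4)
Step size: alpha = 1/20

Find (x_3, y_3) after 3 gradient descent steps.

f(x,y) = 2x^2 + 3y^2 + xy
grad_x = 4x + 1y, grad_y = 6y + 1x
Step 1: grad = (8, 25), (3/5, 11/4)
Step 2: grad = (103/20, 171/10), (137/400, 379/200)
Step 3: grad = (653/200, 937/80), (717/4000, 419/320)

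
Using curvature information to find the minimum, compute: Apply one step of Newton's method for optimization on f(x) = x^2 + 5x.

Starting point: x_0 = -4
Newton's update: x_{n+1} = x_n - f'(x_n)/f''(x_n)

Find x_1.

f(x) = x^2 + 5x
f'(x) = 2x + (5), f''(x) = 2
Newton step: x_1 = x_0 - f'(x_0)/f''(x_0)
f'(-4) = -3
x_1 = -4 - -3/2 = -5/2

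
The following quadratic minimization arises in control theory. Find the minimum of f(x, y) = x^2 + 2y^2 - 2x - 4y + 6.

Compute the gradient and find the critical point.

f(x,y) = x^2 + 2y^2 - 2x - 4y + 6
df/dx = 2x + (-2) = 0  =>  x = 1
df/dy = 4y + (-4) = 0  =>  y = 1
f(1, 1) = 1*(1)^2 + 2*(1)^2 + -2*(1) + -4*(1) + 6 = 3
Hessian is diagonal with entries 2, 4 > 0, so this is a minimum.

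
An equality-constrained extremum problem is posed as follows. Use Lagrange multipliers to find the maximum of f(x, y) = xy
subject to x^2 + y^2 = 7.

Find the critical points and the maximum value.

Lagrange conditions: y = 2*lambda*x and x = 2*lambda*y
If x = 0 then y = 0, violating the constraint, so x, y != 0.
Dividing: y/x = x/y => x^2 = y^2 => y = x or y = -x
Constraint: 2x^2 = 7 => x^2 = 7/2 => x = +/-sqrt(7/2)
Critical points: (sqrt(7/2), sqrt(7/2)), (-sqrt(7/2), -sqrt(7/2)), (sqrt(7/2), -sqrt(7/2)), (-sqrt(7/2), sqrt(7/2))
  y = x:  xy = x^2 = 7/2  at (sqrt(7/2), sqrt(7/2)) and (-sqrt(7/2), -sqrt(7/2))
  y = -x: xy = -x^2 = -7/2 at (sqrt(7/2), -sqrt(7/2)) and (-sqrt(7/2), sqrt(7/2))
Maximum xy = 7/2 at (sqrt(7/2), sqrt(7/2)) and (-sqrt(7/2), -sqrt(7/2))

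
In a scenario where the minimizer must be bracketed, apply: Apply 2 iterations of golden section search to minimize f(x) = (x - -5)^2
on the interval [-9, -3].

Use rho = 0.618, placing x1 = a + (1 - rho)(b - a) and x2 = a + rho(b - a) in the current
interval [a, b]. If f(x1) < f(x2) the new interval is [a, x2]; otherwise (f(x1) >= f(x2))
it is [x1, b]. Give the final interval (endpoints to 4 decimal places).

Golden section search for min of f(x) = (x - -5)^2 on [-9, -3].
Each step: x1 = a + (1 - rho)(b - a), x2 = a + rho(b - a); if f(x1) < f(x2) keep [a, x2], otherwise keep [x1, b].
Step 1: [-9.0000, -3.0000], x1=-6.7080 (f=2.9173), x2=-5.2920 (f=0.0853); f(x1) > f(x2) => keep [-6.7080, -3.0000]
Step 2: [-6.7080, -3.0000], x1=-5.2915 (f=0.0850), x2=-4.4165 (f=0.3405); f(x1) < f(x2) => keep [-6.7080, -4.4165]
Final interval: [-6.7080, -4.4165]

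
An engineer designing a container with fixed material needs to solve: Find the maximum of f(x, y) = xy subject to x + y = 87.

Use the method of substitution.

Substitute y = 87 - x into f(x,y) = xy:
g(x) = x(87 - x) = 87x - x^2
g'(x) = 87 - 2x = 0  =>  x = 87/2
y = 87 - 87/2 = 87/2
Maximum value = (87/2) * (87/2) = 7569/4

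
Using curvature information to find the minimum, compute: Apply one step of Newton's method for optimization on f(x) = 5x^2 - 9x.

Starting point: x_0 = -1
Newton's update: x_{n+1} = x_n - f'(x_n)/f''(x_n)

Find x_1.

f(x) = 5x^2 - 9x
f'(x) = 10x + (-9), f''(x) = 10
Newton step: x_1 = x_0 - f'(x_0)/f''(x_0)
f'(-1) = -19
x_1 = -1 - -19/10 = 9/10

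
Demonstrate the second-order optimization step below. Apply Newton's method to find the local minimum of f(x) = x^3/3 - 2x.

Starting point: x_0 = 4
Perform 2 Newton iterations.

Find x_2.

f(x) = x^3/3 - 2x
f'(x) = x^2 - 2, f''(x) = 2x
Newton update: x_{n+1} = x_n - (x_n^2 - 2)/(2*x_n)
Step 1: x_0 = 4, f'=14, f''=8, x_1 = 9/4
Step 2: x_1 = 9/4, f'=49/16, f''=9/2, x_2 = 113/72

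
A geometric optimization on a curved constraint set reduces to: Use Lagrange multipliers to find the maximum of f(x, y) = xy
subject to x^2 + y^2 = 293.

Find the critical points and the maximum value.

Lagrange conditions: y = 2*lambda*x and x = 2*lambda*y
If x = 0 then y = 0, violating the constraint, so x, y != 0.
Dividing: y/x = x/y => x^2 = y^2 => y = x or y = -x
Constraint: 2x^2 = 293 => x^2 = 293/2 => x = +/-sqrt(293/2)
Critical points: (sqrt(293/2), sqrt(293/2)), (-sqrt(293/2), -sqrt(293/2)), (sqrt(293/2), -sqrt(293/2)), (-sqrt(293/2), sqrt(293/2))
  y = x:  xy = x^2 = 293/2  at (sqrt(293/2), sqrt(293/2)) and (-sqrt(293/2), -sqrt(293/2))
  y = -x: xy = -x^2 = -293/2 at (sqrt(293/2), -sqrt(293/2)) and (-sqrt(293/2), sqrt(293/2))
Maximum xy = 293/2 at (sqrt(293/2), sqrt(293/2)) and (-sqrt(293/2), -sqrt(293/2))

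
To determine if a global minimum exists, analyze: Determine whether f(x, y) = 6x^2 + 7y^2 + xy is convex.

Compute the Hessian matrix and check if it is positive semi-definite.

f(x,y) = 6x^2 + 7y^2 + xy
Hessian H = [[12, 1], [1, 14]]
trace(H) = 26, det(H) = 167
Eigenvalues: (26 +/- sqrt(8)) / 2 = 14.41, 11.59
Since both eigenvalues > 0, f is convex.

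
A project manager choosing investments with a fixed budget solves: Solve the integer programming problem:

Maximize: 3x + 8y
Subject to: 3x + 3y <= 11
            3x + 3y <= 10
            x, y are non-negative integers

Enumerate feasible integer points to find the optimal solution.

Constraint 1: 3x + 3y <= 11
Constraint 2: 3x + 3y <= 10
Feasible x range (need y >= 0): 0 <= x <= min(11/3, 10/3) => x in {0, ..., 3}.
Enumerate feasible integer points row by row (the coefficient of y is 8 > 0, so for each x the largest feasible y gives the best value):
  x = 0: y <= min((11 - 3*0)/3, (10 - 3*0)/3) => y in {0, ..., 3}; best 3*0 + 8*3 = 24
  x = 1: y <= min((11 - 3*1)/3, (10 - 3*1)/3) => y in {0, ..., 2}; best 3*1 + 8*2 = 19
  x = 2: y <= min((11 - 3*2)/3, (10 - 3*2)/3) => y in {0, ..., 1}; best 3*2 + 8*1 = 14
  x = 3: y <= min((11 - 3*3)/3, (10 - 3*3)/3) => y in {0}; best 3*3 + 8*0 = 9
The maximum 3x + 8y = 24 is achieved at x = 0, y = 3.
Check: 3*0 + 3*3 = 9 <= 11 and 3*0 + 3*3 = 9 <= 10.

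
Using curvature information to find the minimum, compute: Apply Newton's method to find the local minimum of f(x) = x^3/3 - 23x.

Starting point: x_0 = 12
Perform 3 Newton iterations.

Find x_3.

f(x) = x^3/3 - 23x
f'(x) = x^2 - 23, f''(x) = 2x
Newton update: x_{n+1} = x_n - (x_n^2 - 23)/(2*x_n)
Step 1: x_0 = 12, f'=121, f''=24, x_1 = 167/24
Step 2: x_1 = 167/24, f'=14641/576, f''=167/12, x_2 = 41137/8016
Step 3: x_2 = 41137/8016, f'=214358881/64256256, f''=41137/4008, x_3 = 3170146657/659508384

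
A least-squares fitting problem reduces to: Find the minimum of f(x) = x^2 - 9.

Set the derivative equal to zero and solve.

f(x) = x^2 - 9
f'(x) = 2x + (0) = 0
x = 0/2 = 0
f(0) = -9
Since f''(x) = 2 > 0, this is a minimum.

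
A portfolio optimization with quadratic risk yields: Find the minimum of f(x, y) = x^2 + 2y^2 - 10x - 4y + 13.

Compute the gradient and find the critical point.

f(x,y) = x^2 + 2y^2 - 10x - 4y + 13
df/dx = 2x + (-10) = 0  =>  x = 5
df/dy = 4y + (-4) = 0  =>  y = 1
f(5, 1) = 1*(5)^2 + 2*(1)^2 + -10*(5) + -4*(1) + 13 = -14
Hessian is diagonal with entries 2, 4 > 0, so this is a minimum.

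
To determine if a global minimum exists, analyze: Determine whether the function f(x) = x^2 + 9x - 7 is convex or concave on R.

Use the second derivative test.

f(x) = x^2 + 9x - 7
f'(x) = 2x + 9
f''(x) = 2
Since f''(x) = 2 > 0 for all x, f is convex on R.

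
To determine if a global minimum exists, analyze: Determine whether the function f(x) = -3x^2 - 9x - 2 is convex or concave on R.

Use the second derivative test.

f(x) = -3x^2 - 9x - 2
f'(x) = -6x - 9
f''(x) = -6
Since f''(x) = -6 < 0 for all x, f is concave on R.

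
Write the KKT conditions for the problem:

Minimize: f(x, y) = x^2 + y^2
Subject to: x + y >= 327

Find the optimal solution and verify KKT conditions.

KKT conditions for min x^2 + y^2 s.t. x + y >= 327:
Stationarity: 2x = mu, 2y = mu
So x = y = mu/2.
Complementary slackness: mu*(x + y - 327) = 0
Primal feasibility: x + y >= 327; dual feasibility: mu >= 0
If mu = 0 then x = y = 0, but 0 + 0 < 327 is infeasible, so the constraint is active.
Constraint active: x + y = 2*(mu/2) = 327 => mu = 327
x = y = 327/2, f = 106929/2
Verify: stationarity 2*(327/2) = 327 = mu; primal 327/2 + 327/2 = 327 >= 327; dual mu = 327 >= 0; complementary slackness 327*(327 - 327) = 0. All KKT conditions hold.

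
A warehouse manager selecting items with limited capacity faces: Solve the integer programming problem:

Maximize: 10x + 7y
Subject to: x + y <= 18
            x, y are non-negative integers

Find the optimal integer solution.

Objective: 10x + 7y, constraint: x + y <= 18
Coefficient of x is 10 >= coefficient of y is 7, so allocate the entire budget to x.
Optimal: x = 18, y = 0, value = 180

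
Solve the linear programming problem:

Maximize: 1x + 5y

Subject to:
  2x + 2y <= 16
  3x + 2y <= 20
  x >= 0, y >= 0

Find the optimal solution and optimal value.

Feasible vertices: (0, 0), (0, 8), (4, 4), (20/3, 0)
Objective 1x + 5y at each:
  (0, 0): 0
  (0, 8): 40
  (4, 4): 24
  (20/3, 0): 20/3
Maximum is 40 at (0, 8).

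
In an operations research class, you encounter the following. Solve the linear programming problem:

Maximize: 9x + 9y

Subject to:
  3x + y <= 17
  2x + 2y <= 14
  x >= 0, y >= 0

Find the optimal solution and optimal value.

Feasible vertices: (0, 0), (0, 7), (5, 2), (17/3, 0)
Objective 9x + 9y at each:
  (0, 0): 0
  (0, 7): 63
  (5, 2): 63
  (17/3, 0): 51
Maximum is 63 at (0, 7).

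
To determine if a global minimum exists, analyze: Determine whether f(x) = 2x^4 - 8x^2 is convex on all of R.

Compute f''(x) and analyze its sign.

f(x) = 2x^4 - 8x^2
f'(x) = 8x^3 + -16x
f''(x) = 24x^2 + -16
f''(0) = -16 < 0, so not convex near x = 0
Therefore, f is not globally convex on R.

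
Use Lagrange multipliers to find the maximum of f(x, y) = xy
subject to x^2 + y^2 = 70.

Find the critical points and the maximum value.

Lagrange conditions: y = 2*lambda*x and x = 2*lambda*y
If x = 0 then y = 0, violating the constraint, so x, y != 0.
Dividing: y/x = x/y => x^2 = y^2 => y = x or y = -x
Constraint: 2x^2 = 70 => x^2 = 35 => x = +/-sqrt(35)
Critical points: (sqrt(35), sqrt(35)), (-sqrt(35), -sqrt(35)), (sqrt(35), -sqrt(35)), (-sqrt(35), sqrt(35))
  y = x:  xy = x^2 = 35  at (sqrt(35), sqrt(35)) and (-sqrt(35), -sqrt(35))
  y = -x: xy = -x^2 = -35 at (sqrt(35), -sqrt(35)) and (-sqrt(35), sqrt(35))
Maximum xy = 35 at (sqrt(35), sqrt(35)) and (-sqrt(35), -sqrt(35))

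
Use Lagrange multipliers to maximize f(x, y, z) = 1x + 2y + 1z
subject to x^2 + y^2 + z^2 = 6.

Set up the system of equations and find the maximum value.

Lagrange conditions: 1 = 2*lambda*x, 2 = 2*lambda*y, 1 = 2*lambda*z
So x:1 = y:2 = z:1, i.e. x = 1t, y = 2t, z = 1t
Constraint: t^2*(1^2 + 2^2 + 1^2) = 6
  t^2 * 6 = 6  =>  t = sqrt(1)
Maximum = 1*1t + 2*2t + 1*1t = 6*sqrt(1) = 6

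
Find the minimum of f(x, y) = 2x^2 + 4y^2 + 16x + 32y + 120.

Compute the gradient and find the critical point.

f(x,y) = 2x^2 + 4y^2 + 16x + 32y + 120
df/dx = 4x + (16) = 0  =>  x = -4
df/dy = 8y + (32) = 0  =>  y = -4
f(-4, -4) = 2*(-4)^2 + 4*(-4)^2 + 16*(-4) + 32*(-4) + 120 = 24
Hessian is diagonal with entries 4, 8 > 0, so this is a minimum.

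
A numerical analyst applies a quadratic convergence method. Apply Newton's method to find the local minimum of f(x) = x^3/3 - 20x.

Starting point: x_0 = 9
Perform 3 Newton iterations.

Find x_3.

f(x) = x^3/3 - 20x
f'(x) = x^2 - 20, f''(x) = 2x
Newton update: x_{n+1} = x_n - (x_n^2 - 20)/(2*x_n)
Step 1: x_0 = 9, f'=61, f''=18, x_1 = 101/18
Step 2: x_1 = 101/18, f'=3721/324, f''=101/9, x_2 = 16681/3636
Step 3: x_2 = 16681/3636, f'=13845841/13220496, f''=16681/1818, x_3 = 542665681/121304232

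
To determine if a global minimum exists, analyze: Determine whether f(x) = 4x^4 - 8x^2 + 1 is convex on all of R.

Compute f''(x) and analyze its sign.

f(x) = 4x^4 - 8x^2 + 1
f'(x) = 16x^3 + -16x
f''(x) = 48x^2 + -16
f''(0) = -16 < 0, so not convex near x = 0
Therefore, f is not globally convex on R.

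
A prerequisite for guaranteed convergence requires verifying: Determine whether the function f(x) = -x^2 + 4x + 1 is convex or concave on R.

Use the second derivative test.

f(x) = -x^2 + 4x + 1
f'(x) = -2x + 4
f''(x) = -2
Since f''(x) = -2 < 0 for all x, f is concave on R.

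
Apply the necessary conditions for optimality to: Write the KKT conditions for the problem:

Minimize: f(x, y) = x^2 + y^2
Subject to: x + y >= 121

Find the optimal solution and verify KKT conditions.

KKT conditions for min x^2 + y^2 s.t. x + y >= 121:
Stationarity: 2x = mu, 2y = mu
So x = y = mu/2.
Complementary slackness: mu*(x + y - 121) = 0
Primal feasibility: x + y >= 121; dual feasibility: mu >= 0
If mu = 0 then x = y = 0, but 0 + 0 < 121 is infeasible, so the constraint is active.
Constraint active: x + y = 2*(mu/2) = 121 => mu = 121
x = y = 121/2, f = 14641/2
Verify: stationarity 2*(121/2) = 121 = mu; primal 121/2 + 121/2 = 121 >= 121; dual mu = 121 >= 0; complementary slackness 121*(121 - 121) = 0. All KKT conditions hold.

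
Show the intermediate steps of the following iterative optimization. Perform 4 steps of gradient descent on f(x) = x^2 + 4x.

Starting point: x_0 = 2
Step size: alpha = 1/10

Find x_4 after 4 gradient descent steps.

f(x) = x^2 + 4x, f'(x) = 2x + (4)
Step 1: f'(2) = 8, x_1 = 2 - 1/10 * 8 = 6/5
Step 2: f'(6/5) = 32/5, x_2 = 6/5 - 1/10 * 32/5 = 14/25
Step 3: f'(14/25) = 128/25, x_3 = 14/25 - 1/10 * 128/25 = 6/125
Step 4: f'(6/125) = 512/125, x_4 = 6/125 - 1/10 * 512/125 = -226/625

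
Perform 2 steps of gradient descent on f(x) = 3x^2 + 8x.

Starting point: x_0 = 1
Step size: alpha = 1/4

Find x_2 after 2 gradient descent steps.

f(x) = 3x^2 + 8x, f'(x) = 6x + (8)
Step 1: f'(1) = 14, x_1 = 1 - 1/4 * 14 = -5/2
Step 2: f'(-5/2) = -7, x_2 = -5/2 - 1/4 * -7 = -3/4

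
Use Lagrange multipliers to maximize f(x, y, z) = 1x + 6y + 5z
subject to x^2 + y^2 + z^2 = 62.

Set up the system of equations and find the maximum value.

Lagrange conditions: 1 = 2*lambda*x, 6 = 2*lambda*y, 5 = 2*lambda*z
So x:1 = y:6 = z:5, i.e. x = 1t, y = 6t, z = 5t
Constraint: t^2*(1^2 + 6^2 + 5^2) = 62
  t^2 * 62 = 62  =>  t = sqrt(1)
Maximum = 1*1t + 6*6t + 5*5t = 62*sqrt(1) = 62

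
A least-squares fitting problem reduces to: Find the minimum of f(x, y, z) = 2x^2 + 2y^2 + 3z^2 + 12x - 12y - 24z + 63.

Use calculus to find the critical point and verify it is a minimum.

f(x,y,z) = 2x^2 + 2y^2 + 3z^2 + 12x - 12y - 24z + 63
df/dx = 4x + (12) = 0 => x = -3
df/dy = 4y + (-12) = 0 => y = 3
df/dz = 6z + (-24) = 0 => z = 4
f(-3,3,4) = 2*(-3)^2 + 2*(3)^2 + 3*(4)^2 + 12*(-3) + -12*(3) + -24*(4) + 63 = -21
Hessian is diagonal with entries 4, 4, 6 > 0, confirmed minimum.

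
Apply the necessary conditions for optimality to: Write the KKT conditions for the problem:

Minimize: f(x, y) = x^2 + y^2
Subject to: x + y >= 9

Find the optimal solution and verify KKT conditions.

KKT conditions for min x^2 + y^2 s.t. x + y >= 9:
Stationarity: 2x = mu, 2y = mu
So x = y = mu/2.
Complementary slackness: mu*(x + y - 9) = 0
Primal feasibility: x + y >= 9; dual feasibility: mu >= 0
If mu = 0 then x = y = 0, but 0 + 0 < 9 is infeasible, so the constraint is active.
Constraint active: x + y = 2*(mu/2) = 9 => mu = 9
x = y = 9/2, f = 81/2
Verify: stationarity 2*(9/2) = 9 = mu; primal 9/2 + 9/2 = 9 >= 9; dual mu = 9 >= 0; complementary slackness 9*(9 - 9) = 0. All KKT conditions hold.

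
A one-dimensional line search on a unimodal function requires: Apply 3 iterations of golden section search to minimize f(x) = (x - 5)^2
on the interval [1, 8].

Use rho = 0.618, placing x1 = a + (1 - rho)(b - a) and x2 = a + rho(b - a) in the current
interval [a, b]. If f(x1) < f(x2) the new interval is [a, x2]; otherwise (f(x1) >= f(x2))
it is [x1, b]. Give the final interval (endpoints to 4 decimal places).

Golden section search for min of f(x) = (x - 5)^2 on [1, 8].
Each step: x1 = a + (1 - rho)(b - a), x2 = a + rho(b - a); if f(x1) < f(x2) keep [a, x2], otherwise keep [x1, b].
Step 1: [1.0000, 8.0000], x1=3.6740 (f=1.7583), x2=5.3260 (f=0.1063); f(x1) > f(x2) => keep [3.6740, 8.0000]
Step 2: [3.6740, 8.0000], x1=5.3265 (f=0.1066), x2=6.3475 (f=1.8157); f(x1) < f(x2) => keep [3.6740, 6.3475]
Step 3: [3.6740, 6.3475], x1=4.6953 (f=0.0929), x2=5.3262 (f=0.1064); f(x1) < f(x2) => keep [3.6740, 5.3262]
Final interval: [3.6740, 5.3262]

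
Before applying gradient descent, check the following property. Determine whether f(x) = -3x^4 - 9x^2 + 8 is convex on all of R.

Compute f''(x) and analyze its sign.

f(x) = -3x^4 - 9x^2 + 8
f'(x) = -12x^3 + -18x
f''(x) = -36x^2 + -18
f''(x) = -36x^2 + -18 <= -18 < 0 for all x
Therefore, f is concave on R.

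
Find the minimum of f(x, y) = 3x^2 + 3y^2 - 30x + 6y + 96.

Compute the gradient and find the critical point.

f(x,y) = 3x^2 + 3y^2 - 30x + 6y + 96
df/dx = 6x + (-30) = 0  =>  x = 5
df/dy = 6y + (6) = 0  =>  y = -1
f(5, -1) = 3*(5)^2 + 3*(-1)^2 + -30*(5) + 6*(-1) + 96 = 18
Hessian is diagonal with entries 6, 6 > 0, so this is a minimum.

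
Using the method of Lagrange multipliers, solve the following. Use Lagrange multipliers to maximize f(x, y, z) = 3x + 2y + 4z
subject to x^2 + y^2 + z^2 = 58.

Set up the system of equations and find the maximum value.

Lagrange conditions: 3 = 2*lambda*x, 2 = 2*lambda*y, 4 = 2*lambda*z
So x:3 = y:2 = z:4, i.e. x = 3t, y = 2t, z = 4t
Constraint: t^2*(3^2 + 2^2 + 4^2) = 58
  t^2 * 29 = 58  =>  t = sqrt(2)
Maximum = 3*3t + 2*2t + 4*4t = 29*sqrt(2) = sqrt(1682)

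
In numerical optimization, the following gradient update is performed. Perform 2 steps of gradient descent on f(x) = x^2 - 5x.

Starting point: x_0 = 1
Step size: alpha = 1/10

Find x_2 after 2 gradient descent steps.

f(x) = x^2 - 5x, f'(x) = 2x + (-5)
Step 1: f'(1) = -3, x_1 = 1 - 1/10 * -3 = 13/10
Step 2: f'(13/10) = -12/5, x_2 = 13/10 - 1/10 * -12/5 = 77/50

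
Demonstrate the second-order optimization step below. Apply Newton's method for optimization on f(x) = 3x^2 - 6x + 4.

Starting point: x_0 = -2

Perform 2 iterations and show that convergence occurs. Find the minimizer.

f(x) = 3x^2 - 6x + 4, f'(x) = 6x + (-6), f''(x) = 6
Step 1: f'(-2) = -18, x_1 = -2 - -18/6 = 1
Step 2: f'(1) = 0, x_2 = 1 (converged)
Newton's method converges in 1 step for quadratics.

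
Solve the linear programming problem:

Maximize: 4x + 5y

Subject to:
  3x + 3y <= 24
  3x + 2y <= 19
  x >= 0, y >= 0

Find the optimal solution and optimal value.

Feasible vertices: (0, 0), (0, 8), (3, 5), (19/3, 0)
Objective 4x + 5y at each:
  (0, 0): 0
  (0, 8): 40
  (3, 5): 37
  (19/3, 0): 76/3
Maximum is 40 at (0, 8).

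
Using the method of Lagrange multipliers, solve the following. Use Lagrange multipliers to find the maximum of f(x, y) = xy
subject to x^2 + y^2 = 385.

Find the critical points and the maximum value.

Lagrange conditions: y = 2*lambda*x and x = 2*lambda*y
If x = 0 then y = 0, violating the constraint, so x, y != 0.
Dividing: y/x = x/y => x^2 = y^2 => y = x or y = -x
Constraint: 2x^2 = 385 => x^2 = 385/2 => x = +/-sqrt(385/2)
Critical points: (sqrt(385/2), sqrt(385/2)), (-sqrt(385/2), -sqrt(385/2)), (sqrt(385/2), -sqrt(385/2)), (-sqrt(385/2), sqrt(385/2))
  y = x:  xy = x^2 = 385/2  at (sqrt(385/2), sqrt(385/2)) and (-sqrt(385/2), -sqrt(385/2))
  y = -x: xy = -x^2 = -385/2 at (sqrt(385/2), -sqrt(385/2)) and (-sqrt(385/2), sqrt(385/2))
Maximum xy = 385/2 at (sqrt(385/2), sqrt(385/2)) and (-sqrt(385/2), -sqrt(385/2))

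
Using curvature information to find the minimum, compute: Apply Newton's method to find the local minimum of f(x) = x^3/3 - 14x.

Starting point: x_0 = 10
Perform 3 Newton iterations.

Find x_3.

f(x) = x^3/3 - 14x
f'(x) = x^2 - 14, f''(x) = 2x
Newton update: x_{n+1} = x_n - (x_n^2 - 14)/(2*x_n)
Step 1: x_0 = 10, f'=86, f''=20, x_1 = 57/10
Step 2: x_1 = 57/10, f'=1849/100, f''=57/5, x_2 = 4649/1140
Step 3: x_2 = 4649/1140, f'=3418801/1299600, f''=4649/570, x_3 = 39807601/10599720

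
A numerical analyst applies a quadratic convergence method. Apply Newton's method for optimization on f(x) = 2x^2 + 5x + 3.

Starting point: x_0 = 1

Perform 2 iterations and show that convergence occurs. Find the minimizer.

f(x) = 2x^2 + 5x + 3, f'(x) = 4x + (5), f''(x) = 4
Step 1: f'(1) = 9, x_1 = 1 - 9/4 = -5/4
Step 2: f'(-5/4) = 0, x_2 = -5/4 (converged)
Newton's method converges in 1 step for quadratics.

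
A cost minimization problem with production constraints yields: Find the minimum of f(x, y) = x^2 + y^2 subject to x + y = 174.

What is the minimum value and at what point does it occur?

Substitute y = 174 - x into f(x,y) = x^2 + y^2:
g(x) = x^2 + (174 - x)^2 = 2x^2 - 348x + 30276
g'(x) = 4x - 348 = 0  =>  x = 87
y = 174 - 87 = 87
Minimum value = 87^2 + 87^2 = 15138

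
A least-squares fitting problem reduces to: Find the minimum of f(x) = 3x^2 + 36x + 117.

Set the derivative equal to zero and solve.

f(x) = 3x^2 + 36x + 117
f'(x) = 6x + (36) = 0
x = -36/6 = -6
f(-6) = 9
Since f''(x) = 6 > 0, this is a minimum.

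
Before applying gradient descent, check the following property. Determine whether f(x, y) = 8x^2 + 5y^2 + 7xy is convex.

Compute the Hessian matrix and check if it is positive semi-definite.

f(x,y) = 8x^2 + 5y^2 + 7xy
Hessian H = [[16, 7], [7, 10]]
trace(H) = 26, det(H) = 111
Eigenvalues: (26 +/- sqrt(232)) / 2 = 20.62, 5.384
Since both eigenvalues > 0, f is convex.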